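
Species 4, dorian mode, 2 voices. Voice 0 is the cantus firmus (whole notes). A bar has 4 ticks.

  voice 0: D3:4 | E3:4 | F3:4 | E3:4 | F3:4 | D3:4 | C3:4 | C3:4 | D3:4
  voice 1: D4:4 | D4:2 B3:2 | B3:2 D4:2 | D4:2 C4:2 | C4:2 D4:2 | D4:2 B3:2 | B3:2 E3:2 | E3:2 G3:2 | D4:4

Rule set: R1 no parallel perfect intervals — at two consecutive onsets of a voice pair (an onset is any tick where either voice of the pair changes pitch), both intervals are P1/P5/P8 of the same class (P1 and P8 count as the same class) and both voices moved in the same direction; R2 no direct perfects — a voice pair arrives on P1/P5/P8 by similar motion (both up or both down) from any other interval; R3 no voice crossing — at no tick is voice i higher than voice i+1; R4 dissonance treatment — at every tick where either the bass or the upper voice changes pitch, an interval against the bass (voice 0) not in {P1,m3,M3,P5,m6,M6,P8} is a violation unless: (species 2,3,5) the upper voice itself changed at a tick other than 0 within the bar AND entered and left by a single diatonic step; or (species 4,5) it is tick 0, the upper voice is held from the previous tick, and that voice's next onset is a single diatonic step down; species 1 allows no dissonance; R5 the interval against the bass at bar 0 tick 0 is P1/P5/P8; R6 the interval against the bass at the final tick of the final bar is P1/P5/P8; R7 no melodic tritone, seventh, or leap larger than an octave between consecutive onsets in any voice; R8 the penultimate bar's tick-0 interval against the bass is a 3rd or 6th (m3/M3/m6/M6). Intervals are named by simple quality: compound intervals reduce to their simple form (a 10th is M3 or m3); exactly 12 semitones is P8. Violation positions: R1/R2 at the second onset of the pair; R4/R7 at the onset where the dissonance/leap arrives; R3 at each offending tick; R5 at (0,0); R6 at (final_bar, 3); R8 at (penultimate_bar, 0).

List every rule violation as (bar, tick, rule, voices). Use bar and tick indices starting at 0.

(1, 0, R4, (0, 1))
(2, 0, R4, (0, 1))
(6, 0, R4, (0, 1))
(8, 0, R2, (0, 1))

bar 0: v0=D3 v1=D4 downbeat P8
bar 1: v0=E3 v1=D4 downbeat m7
bar 2: v0=F3 v1=B3 downbeat TT
bar 3: v0=E3 v1=D4 downbeat m7
bar 4: v0=F3 v1=C4 downbeat P5
bar 5: v0=D3 v1=D4 downbeat P8
bar 6: v0=C3 v1=B3 downbeat M7
bar 7: v0=C3 v1=E3 downbeat M3
bar 8: v0=D3 v1=D4 downbeat P8
  -> R4 @ bar 1 tick 0 v(0, 1): E3/D4 m7 untreated
  -> R4 @ bar 2 tick 0 v(0, 1): F3/B3 TT untreated
  -> R4 @ bar 6 tick 0 v(0, 1): C3/B3 M7 untreated
  -> R2 @ bar 8 tick 0 v(0, 1): C3/G3 P5 -> D3/D4 P8 similar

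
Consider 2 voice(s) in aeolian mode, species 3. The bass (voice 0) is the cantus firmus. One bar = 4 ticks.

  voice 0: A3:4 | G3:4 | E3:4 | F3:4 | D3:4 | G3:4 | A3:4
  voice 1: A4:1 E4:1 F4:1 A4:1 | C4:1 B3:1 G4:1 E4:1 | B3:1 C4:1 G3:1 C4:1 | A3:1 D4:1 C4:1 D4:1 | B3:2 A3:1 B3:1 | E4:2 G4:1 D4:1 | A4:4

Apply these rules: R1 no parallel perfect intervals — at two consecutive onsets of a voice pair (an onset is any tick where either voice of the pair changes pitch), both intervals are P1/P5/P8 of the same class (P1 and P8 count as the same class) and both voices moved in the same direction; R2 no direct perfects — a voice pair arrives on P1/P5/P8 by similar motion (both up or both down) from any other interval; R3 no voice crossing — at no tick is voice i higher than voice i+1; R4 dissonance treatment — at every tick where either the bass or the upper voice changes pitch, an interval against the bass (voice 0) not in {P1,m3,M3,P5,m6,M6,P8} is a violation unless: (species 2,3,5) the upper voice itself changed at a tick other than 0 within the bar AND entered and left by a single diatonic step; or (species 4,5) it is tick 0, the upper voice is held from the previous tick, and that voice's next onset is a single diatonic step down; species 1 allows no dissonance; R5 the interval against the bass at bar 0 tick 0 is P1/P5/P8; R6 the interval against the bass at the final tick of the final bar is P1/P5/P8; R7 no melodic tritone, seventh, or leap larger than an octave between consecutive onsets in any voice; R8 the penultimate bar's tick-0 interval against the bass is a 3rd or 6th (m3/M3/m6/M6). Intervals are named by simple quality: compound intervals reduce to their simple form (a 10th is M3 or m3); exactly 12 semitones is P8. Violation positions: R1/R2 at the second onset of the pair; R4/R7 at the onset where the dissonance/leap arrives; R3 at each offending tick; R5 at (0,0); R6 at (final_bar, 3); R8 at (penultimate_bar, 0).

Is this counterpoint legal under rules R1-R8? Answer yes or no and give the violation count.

No (3 violations)

bar 0: v0=A3 v1=A4 (P8)
bar 1: v0=G3 v1=C4 (P4)
bar 2: v0=E3 v1=B3 (P5)
bar 3: v0=F3 v1=A3 (M3)
bar 4: v0=D3 v1=B3 (M6)
bar 5: v0=G3 v1=E4 (M6)
bar 6: v0=A3 v1=A4 (P8)
  R4 @ bar1.0: G3/C4 P4 untreated
  R2 @ bar2.0: G3/E4 M6 -> E3/B3 P5 similar
  R2 @ bar6.0: G3/D4 P5 -> A3/A4 P8 similar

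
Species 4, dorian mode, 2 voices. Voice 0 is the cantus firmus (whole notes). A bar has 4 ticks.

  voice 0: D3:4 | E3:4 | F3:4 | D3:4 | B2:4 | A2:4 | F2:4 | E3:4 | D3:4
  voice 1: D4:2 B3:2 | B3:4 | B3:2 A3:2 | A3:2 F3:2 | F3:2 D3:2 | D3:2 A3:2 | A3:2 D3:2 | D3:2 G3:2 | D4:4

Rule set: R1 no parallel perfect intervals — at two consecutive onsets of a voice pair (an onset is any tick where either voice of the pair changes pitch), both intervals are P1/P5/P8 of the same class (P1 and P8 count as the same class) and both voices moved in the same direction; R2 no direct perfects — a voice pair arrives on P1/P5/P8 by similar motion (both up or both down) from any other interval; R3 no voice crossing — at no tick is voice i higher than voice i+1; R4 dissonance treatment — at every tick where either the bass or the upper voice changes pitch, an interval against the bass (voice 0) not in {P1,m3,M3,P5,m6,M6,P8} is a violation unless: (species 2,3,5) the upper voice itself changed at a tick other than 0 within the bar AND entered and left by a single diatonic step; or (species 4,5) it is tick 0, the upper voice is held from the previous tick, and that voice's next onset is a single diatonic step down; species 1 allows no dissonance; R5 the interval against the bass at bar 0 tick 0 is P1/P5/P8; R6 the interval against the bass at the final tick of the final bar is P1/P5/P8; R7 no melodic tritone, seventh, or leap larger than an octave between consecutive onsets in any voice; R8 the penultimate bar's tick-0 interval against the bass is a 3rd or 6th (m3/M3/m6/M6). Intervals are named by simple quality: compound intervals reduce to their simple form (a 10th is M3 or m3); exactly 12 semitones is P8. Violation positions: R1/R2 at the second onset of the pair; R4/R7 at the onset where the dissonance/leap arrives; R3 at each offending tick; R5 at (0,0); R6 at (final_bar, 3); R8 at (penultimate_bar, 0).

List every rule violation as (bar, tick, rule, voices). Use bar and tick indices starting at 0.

bar 0: v0=D3 v1=D4 downbeat P8
bar 1: v0=E3 v1=B3 downbeat P5
bar 2: v0=F3 v1=B3 downbeat TT
bar 3: v0=D3 v1=A3 downbeat P5
bar 4: v0=B2 v1=F3 downbeat TT
bar 5: v0=A2 v1=D3 downbeat P4
bar 6: v0=F2 v1=A3 downbeat M3
bar 7: v0=E3 v1=D3 downbeat M2
bar 8: v0=D3 v1=D4 downbeat P8
  -> R4 @ bar 4 tick 0 v(0, 1): B2/F3 TT untreated
  -> R4 @ bar 5 tick 0 v(0, 1): A2/D3 P4 untreated
  -> R3 @ bar 7 tick 0 v(0, 1): E3 above D3
  -> R4 @ bar 7 tick 0 v(0, 1): E3/D3 M2 untreated
  -> R7 @ bar 7 tick 0 v(0,): F2->E3 leap 11st
  -> R8 @ bar 7 tick 0 v(0, 1): penult M2 not 3rd/6th
  -> R3 @ bar 7 tick 1 v(0, 1): E3 above D3

(4, 0, R4, (0, 1))
(5, 0, R4, (0, 1))
(7, 0, R3, (0, 1))
(7, 0, R4, (0, 1))
(7, 0, R7, (0,))
(7, 0, R8, (0, 1))
(7, 1, R3, (0, 1))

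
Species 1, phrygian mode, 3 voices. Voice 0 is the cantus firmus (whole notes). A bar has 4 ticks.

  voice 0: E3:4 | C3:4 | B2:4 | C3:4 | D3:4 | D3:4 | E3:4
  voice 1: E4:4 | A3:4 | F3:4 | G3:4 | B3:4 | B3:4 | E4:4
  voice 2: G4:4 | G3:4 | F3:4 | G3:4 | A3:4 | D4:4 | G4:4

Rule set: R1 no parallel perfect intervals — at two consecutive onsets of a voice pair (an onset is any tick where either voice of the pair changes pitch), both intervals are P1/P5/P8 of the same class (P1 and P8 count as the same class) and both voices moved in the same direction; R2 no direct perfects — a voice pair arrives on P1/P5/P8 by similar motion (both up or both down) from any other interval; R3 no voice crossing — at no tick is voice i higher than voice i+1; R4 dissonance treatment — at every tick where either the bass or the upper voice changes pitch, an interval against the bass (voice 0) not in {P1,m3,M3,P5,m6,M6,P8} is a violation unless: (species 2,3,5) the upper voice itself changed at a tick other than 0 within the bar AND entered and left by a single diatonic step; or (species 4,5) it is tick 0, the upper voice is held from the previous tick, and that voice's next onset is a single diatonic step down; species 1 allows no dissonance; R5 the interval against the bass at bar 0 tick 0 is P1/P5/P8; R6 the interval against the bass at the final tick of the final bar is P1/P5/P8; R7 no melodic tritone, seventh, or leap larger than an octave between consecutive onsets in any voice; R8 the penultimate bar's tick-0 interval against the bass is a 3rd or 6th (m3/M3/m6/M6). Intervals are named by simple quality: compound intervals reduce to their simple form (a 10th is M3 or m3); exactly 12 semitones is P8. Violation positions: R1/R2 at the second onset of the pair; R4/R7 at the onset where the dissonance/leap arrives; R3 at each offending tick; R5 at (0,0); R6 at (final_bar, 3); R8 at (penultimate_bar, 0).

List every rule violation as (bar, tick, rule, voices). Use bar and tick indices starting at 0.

bar 0: v0=E3 v1=E4 v2=G4 downbeat m3
bar 1: v0=C3 v1=A3 v2=G3 downbeat P5
bar 2: v0=B2 v1=F3 v2=F3 downbeat TT
bar 3: v0=C3 v1=G3 v2=G3 downbeat P5
bar 4: v0=D3 v1=B3 v2=A3 downbeat P5
bar 5: v0=D3 v1=B3 v2=D4 downbeat P8
bar 6: v0=E3 v1=E4 v2=G4 downbeat m3
  -> R5 @ bar 0 tick 0 v(0, 2): opens on m3
  -> R2 @ bar 1 tick 0 v(0, 2): E3/G4 m3 -> C3/G3 P5 similar
  -> R3 @ bar 1 tick 0 v(1, 2): A3 above G3
  -> R3 @ bar 1 tick 1 v(1, 2): A3 above G3
  -> R3 @ bar 1 tick 2 v(1, 2): A3 above G3
  -> R3 @ bar 1 tick 3 v(1, 2): A3 above G3
  -> R2 @ bar 2 tick 0 v(1, 2): A3/G3 M2 -> F3/F3 P1 similar
  -> R4 @ bar 2 tick 0 v(0, 1): B2/F3 TT untreated
  -> R4 @ bar 2 tick 0 v(0, 2): B2/F3 TT untreated
  -> R1 @ bar 3 tick 0 v(1, 2): F3/F3 P1 -> G3/G3 P1 similar
  -> R2 @ bar 3 tick 0 v(0, 1): B2/F3 TT -> C3/G3 P5 similar
  -> R2 @ bar 3 tick 0 v(0, 2): B2/F3 TT -> C3/G3 P5 similar
  -> R1 @ bar 4 tick 0 v(0, 2): C3/G3 P5 -> D3/A3 P5 similar
  -> R3 @ bar 4 tick 0 v(1, 2): B3 above A3
  -> R3 @ bar 4 tick 1 v(1, 2): B3 above A3
  -> R3 @ bar 4 tick 2 v(1, 2): B3 above A3
  -> R3 @ bar 4 tick 3 v(1, 2): B3 above A3
  -> R8 @ bar 5 tick 0 v(0, 2): penult P8 not 3rd/6th
  -> R2 @ bar 6 tick 0 v(0, 1): D3/B3 M6 -> E3/E4 P8 similar
  -> R6 @ bar 6 tick 3 v(0, 2): closes on m3

(0, 0, R5, (0, 2))
(1, 0, R2, (0, 2))
(1, 0, R3, (1, 2))
(1, 1, R3, (1, 2))
(1, 2, R3, (1, 2))
(1, 3, R3, (1, 2))
(2, 0, R2, (1, 2))
(2, 0, R4, (0, 1))
(2, 0, R4, (0, 2))
(3, 0, R1, (1, 2))
(3, 0, R2, (0, 1))
(3, 0, R2, (0, 2))
(4, 0, R1, (0, 2))
(4, 0, R3, (1, 2))
(4, 1, R3, (1, 2))
(4, 2, R3, (1, 2))
(4, 3, R3, (1, 2))
(5, 0, R8, (0, 2))
(6, 0, R2, (0, 1))
(6, 3, R6, (0, 2))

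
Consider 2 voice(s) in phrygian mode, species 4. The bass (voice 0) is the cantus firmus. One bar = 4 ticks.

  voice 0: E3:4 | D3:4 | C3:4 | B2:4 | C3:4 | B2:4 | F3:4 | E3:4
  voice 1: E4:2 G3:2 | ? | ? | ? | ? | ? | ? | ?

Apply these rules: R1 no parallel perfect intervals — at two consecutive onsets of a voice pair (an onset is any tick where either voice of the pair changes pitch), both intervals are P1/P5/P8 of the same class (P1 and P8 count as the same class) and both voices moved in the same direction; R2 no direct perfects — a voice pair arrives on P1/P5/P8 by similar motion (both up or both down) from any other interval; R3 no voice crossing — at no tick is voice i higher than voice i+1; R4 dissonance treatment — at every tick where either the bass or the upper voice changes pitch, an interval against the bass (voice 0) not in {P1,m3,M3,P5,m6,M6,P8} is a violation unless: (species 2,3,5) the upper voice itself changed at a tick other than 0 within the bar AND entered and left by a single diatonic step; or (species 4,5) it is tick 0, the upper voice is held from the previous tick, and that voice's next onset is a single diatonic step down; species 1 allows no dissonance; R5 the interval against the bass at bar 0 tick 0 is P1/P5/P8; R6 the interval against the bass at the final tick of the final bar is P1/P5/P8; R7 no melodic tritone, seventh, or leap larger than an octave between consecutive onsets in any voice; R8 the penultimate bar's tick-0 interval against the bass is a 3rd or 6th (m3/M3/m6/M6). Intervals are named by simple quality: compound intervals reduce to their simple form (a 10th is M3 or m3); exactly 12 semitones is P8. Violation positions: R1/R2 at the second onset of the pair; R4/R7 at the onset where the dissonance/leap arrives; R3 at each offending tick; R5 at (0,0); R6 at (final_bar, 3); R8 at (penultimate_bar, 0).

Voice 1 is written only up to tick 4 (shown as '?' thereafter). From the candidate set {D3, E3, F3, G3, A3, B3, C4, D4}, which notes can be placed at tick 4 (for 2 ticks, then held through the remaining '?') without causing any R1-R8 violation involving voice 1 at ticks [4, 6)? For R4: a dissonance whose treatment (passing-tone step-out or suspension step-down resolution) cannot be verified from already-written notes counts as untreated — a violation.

{A3, B3, D4, F3}

D3: violates R2
E3: violates R4
F3: legal
G3: violates R4
A3: legal
B3: legal
C4: violates R4
D4: legal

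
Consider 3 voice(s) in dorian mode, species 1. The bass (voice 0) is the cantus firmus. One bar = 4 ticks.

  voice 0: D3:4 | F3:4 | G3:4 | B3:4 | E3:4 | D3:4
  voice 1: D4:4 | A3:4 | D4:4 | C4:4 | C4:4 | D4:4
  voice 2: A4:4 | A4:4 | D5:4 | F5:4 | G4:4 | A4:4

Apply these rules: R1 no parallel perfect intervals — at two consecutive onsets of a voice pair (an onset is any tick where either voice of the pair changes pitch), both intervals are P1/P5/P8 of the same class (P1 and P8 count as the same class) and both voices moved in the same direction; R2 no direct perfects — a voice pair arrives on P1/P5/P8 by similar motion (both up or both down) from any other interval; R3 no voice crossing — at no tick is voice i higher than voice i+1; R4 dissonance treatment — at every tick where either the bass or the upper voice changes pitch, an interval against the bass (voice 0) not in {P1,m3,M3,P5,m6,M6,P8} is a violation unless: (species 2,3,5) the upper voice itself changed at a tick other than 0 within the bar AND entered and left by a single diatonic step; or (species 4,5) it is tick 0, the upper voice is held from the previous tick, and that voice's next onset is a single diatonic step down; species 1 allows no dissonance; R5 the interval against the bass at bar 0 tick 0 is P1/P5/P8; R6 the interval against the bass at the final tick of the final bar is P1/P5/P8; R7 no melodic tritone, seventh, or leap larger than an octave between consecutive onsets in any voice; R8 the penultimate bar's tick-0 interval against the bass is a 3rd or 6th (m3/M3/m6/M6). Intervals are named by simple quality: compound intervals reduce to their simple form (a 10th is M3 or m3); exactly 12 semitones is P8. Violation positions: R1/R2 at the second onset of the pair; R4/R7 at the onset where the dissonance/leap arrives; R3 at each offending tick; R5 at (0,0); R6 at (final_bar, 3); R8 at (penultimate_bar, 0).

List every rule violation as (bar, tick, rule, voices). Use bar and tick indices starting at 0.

(2, 0, R1, (1, 2))
(2, 0, R2, (0, 1))
(2, 0, R2, (0, 2))
(3, 0, R4, (0, 1))
(3, 0, R4, (0, 2))
(4, 0, R7, (2,))
(5, 0, R1, (1, 2))

bar 0: v0=D3 v1=D4 v2=A4 downbeat P5
bar 1: v0=F3 v1=A3 v2=A4 downbeat M3
bar 2: v0=G3 v1=D4 v2=D5 downbeat P5
bar 3: v0=B3 v1=C4 v2=F5 downbeat TT
bar 4: v0=E3 v1=C4 v2=G4 downbeat m3
bar 5: v0=D3 v1=D4 v2=A4 downbeat P5
  -> R1 @ bar 2 tick 0 v(1, 2): A3/A4 P8 -> D4/D5 P8 similar
  -> R2 @ bar 2 tick 0 v(0, 1): F3/A3 M3 -> G3/D4 P5 similar
  -> R2 @ bar 2 tick 0 v(0, 2): F3/A4 M3 -> G3/D5 P5 similar
  -> R4 @ bar 3 tick 0 v(0, 1): B3/C4 m2 untreated
  -> R4 @ bar 3 tick 0 v(0, 2): B3/F5 TT untreated
  -> R7 @ bar 4 tick 0 v(2,): F5->G4 leap 10st
  -> R1 @ bar 5 tick 0 v(1, 2): C4/G4 P5 -> D4/A4 P5 similar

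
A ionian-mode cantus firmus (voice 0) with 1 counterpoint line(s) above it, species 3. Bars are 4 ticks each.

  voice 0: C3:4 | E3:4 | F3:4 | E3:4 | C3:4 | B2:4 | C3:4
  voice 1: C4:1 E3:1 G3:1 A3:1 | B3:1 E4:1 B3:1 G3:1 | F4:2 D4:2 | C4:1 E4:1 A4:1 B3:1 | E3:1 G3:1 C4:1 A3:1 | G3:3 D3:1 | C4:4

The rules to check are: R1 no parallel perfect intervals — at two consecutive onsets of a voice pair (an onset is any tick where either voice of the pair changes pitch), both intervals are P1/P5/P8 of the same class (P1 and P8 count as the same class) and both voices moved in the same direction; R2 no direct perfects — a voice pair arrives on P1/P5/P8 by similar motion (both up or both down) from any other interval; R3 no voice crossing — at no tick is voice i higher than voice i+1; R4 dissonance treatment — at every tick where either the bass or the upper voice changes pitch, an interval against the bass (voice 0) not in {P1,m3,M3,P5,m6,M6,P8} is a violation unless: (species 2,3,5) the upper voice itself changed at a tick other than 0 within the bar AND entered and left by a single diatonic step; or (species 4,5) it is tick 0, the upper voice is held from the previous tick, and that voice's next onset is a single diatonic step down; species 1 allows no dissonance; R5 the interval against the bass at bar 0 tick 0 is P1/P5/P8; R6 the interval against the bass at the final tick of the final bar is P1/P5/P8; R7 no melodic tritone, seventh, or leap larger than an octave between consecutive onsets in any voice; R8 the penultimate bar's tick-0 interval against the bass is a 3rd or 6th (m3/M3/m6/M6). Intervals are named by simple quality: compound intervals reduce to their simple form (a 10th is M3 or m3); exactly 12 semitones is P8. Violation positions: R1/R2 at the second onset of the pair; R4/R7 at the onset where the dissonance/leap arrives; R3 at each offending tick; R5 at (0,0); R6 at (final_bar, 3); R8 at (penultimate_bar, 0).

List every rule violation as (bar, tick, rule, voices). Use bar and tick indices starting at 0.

bar 0: v0=C3 v1=C4 downbeat P8
bar 1: v0=E3 v1=B3 downbeat P5
bar 2: v0=F3 v1=F4 downbeat P8
bar 3: v0=E3 v1=C4 downbeat m6
bar 4: v0=C3 v1=E3 downbeat M3
bar 5: v0=B2 v1=G3 downbeat m6
bar 6: v0=C3 v1=C4 downbeat P8
  -> R2 @ bar 1 tick 0 v(0, 1): C3/A3 M6 -> E3/B3 P5 similar
  -> R2 @ bar 2 tick 0 v(0, 1): E3/G3 m3 -> F3/F4 P8 similar
  -> R7 @ bar 2 tick 0 v(1,): G3->F4 leap 10st
  -> R4 @ bar 3 tick 2 v(0, 1): E3/A4 P4 untreated
  -> R7 @ bar 3 tick 3 v(1,): A4->B3 leap 10st
  -> R2 @ bar 6 tick 0 v(0, 1): B2/D3 m3 -> C3/C4 P8 similar
  -> R7 @ bar 6 tick 0 v(1,): D3->C4 leap 10st

(1, 0, R2, (0, 1))
(2, 0, R2, (0, 1))
(2, 0, R7, (1,))
(3, 2, R4, (0, 1))
(3, 3, R7, (1,))
(6, 0, R2, (0, 1))
(6, 0, R7, (1,))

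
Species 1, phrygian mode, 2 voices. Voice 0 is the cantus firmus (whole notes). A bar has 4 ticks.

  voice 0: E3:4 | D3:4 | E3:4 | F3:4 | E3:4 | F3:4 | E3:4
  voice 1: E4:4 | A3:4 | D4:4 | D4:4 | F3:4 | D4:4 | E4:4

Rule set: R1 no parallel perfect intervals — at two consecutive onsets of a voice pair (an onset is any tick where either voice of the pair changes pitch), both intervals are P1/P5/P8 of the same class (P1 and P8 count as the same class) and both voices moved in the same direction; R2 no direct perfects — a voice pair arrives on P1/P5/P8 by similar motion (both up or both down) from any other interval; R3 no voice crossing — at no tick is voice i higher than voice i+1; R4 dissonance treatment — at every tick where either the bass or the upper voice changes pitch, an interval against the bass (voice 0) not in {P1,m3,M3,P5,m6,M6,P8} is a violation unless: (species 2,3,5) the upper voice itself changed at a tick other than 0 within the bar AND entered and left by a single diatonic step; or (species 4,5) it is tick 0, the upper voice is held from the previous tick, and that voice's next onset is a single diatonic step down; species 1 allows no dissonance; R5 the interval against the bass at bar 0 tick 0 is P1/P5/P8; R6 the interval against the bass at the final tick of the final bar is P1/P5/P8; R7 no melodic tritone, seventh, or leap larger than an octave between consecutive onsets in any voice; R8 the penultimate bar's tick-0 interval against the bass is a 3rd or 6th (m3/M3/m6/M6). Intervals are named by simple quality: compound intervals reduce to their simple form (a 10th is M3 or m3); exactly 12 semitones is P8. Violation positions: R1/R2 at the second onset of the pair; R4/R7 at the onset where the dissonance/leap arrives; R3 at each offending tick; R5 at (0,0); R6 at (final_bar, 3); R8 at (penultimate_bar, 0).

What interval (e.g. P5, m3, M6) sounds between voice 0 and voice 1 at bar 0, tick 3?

voice 0=E3 voice 1=E4 -> P8

P8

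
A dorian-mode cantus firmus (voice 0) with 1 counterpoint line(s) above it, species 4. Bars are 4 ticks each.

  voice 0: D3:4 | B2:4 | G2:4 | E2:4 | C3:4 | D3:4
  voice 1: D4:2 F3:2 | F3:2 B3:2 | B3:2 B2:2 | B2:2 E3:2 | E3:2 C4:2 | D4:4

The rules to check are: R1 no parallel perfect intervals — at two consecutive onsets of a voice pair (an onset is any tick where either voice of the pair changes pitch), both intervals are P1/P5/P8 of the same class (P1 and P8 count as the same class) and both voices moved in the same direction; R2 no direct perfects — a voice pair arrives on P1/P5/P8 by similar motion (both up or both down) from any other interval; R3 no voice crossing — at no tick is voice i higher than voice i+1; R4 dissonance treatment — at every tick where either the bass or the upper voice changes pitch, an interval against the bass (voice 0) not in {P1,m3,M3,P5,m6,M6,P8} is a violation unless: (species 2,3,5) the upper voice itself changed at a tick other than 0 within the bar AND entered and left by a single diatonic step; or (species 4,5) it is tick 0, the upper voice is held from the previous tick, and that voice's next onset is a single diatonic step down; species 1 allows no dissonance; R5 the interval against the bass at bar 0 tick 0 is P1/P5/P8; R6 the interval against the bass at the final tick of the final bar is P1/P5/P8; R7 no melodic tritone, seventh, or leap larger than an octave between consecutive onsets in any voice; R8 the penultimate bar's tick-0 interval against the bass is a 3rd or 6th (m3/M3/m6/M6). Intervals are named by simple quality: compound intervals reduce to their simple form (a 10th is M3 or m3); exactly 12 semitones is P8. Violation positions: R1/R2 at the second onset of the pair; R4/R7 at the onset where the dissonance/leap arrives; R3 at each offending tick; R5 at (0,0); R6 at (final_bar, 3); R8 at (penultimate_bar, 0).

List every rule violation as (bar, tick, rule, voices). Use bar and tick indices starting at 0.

bar 0: v0=D3 v1=D4 downbeat P8
bar 1: v0=B2 v1=F3 downbeat TT
bar 2: v0=G2 v1=B3 downbeat M3
bar 3: v0=E2 v1=B2 downbeat P5
bar 4: v0=C3 v1=E3 downbeat M3
bar 5: v0=D3 v1=D4 downbeat P8
  -> R4 @ bar 1 tick 0 v(0, 1): B2/F3 TT untreated
  -> R7 @ bar 1 tick 2 v(1,): F3->B3 leap 6st
  -> R1 @ bar 5 tick 0 v(0, 1): C3/C4 P8 -> D3/D4 P8 similar

(1, 0, R4, (0, 1))
(1, 2, R7, (1,))
(5, 0, R1, (0, 1))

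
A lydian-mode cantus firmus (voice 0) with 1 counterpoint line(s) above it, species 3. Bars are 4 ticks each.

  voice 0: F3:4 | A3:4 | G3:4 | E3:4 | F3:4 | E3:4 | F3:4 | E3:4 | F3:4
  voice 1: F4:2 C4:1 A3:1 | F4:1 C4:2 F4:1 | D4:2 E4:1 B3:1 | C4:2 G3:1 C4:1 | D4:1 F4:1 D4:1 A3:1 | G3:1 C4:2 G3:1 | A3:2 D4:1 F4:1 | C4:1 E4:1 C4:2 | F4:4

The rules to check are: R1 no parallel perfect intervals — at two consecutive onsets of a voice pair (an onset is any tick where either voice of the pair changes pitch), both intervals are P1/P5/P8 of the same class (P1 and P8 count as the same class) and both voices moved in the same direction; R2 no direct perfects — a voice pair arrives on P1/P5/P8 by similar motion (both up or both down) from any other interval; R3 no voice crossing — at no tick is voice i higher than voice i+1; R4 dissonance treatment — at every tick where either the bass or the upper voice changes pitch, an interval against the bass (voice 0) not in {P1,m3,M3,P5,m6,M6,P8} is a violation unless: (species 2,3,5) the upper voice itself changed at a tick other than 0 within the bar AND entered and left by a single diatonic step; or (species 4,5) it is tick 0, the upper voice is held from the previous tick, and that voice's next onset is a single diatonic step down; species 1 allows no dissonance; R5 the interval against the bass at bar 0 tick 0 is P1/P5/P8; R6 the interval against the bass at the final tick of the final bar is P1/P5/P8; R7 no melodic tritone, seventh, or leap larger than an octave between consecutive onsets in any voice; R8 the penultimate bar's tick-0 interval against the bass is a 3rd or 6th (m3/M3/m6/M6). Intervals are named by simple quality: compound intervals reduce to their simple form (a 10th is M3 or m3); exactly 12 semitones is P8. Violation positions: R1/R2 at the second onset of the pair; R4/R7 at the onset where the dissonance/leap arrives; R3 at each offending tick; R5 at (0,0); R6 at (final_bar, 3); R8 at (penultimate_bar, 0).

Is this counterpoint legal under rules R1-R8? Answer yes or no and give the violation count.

bar 0: v0=F3 v1=F4 (P8)
bar 1: v0=A3 v1=F4 (m6)
bar 2: v0=G3 v1=D4 (P5)
bar 3: v0=E3 v1=C4 (m6)
bar 4: v0=F3 v1=D4 (M6)
bar 5: v0=E3 v1=G3 (m3)
bar 6: v0=F3 v1=A3 (M3)
bar 7: v0=E3 v1=C4 (m6)
bar 8: v0=F3 v1=F4 (P8)
  R2 @ bar2.0: A3/F4 m6 -> G3/D4 P5 similar
  R2 @ bar8.0: E3/C4 m6 -> F3/F4 P8 similar

No (2 violations)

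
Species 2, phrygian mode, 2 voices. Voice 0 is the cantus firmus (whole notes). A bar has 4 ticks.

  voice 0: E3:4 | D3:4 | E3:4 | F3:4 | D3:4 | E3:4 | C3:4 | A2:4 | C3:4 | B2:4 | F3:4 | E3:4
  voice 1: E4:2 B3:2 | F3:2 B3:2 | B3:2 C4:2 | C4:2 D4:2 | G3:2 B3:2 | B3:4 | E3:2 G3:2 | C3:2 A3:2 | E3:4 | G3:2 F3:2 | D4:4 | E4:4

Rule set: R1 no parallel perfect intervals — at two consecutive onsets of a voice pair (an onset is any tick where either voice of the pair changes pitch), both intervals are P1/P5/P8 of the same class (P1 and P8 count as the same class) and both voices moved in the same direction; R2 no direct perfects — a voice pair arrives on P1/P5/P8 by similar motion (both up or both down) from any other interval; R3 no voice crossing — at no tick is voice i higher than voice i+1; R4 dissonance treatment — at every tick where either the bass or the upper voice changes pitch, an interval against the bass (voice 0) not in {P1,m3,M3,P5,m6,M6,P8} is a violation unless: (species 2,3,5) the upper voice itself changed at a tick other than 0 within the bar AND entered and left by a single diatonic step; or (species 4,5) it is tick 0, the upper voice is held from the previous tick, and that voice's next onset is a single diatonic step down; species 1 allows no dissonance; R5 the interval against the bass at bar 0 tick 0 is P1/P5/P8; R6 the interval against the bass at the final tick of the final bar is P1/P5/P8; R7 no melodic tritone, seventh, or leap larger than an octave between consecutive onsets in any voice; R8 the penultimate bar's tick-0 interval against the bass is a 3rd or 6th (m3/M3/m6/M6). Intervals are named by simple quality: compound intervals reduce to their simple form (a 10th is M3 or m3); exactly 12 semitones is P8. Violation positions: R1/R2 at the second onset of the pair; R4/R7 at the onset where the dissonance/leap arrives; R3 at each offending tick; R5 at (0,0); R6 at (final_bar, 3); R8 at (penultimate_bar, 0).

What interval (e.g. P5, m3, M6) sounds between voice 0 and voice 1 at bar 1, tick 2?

M6

voice 0=D3 voice 1=B3 -> M6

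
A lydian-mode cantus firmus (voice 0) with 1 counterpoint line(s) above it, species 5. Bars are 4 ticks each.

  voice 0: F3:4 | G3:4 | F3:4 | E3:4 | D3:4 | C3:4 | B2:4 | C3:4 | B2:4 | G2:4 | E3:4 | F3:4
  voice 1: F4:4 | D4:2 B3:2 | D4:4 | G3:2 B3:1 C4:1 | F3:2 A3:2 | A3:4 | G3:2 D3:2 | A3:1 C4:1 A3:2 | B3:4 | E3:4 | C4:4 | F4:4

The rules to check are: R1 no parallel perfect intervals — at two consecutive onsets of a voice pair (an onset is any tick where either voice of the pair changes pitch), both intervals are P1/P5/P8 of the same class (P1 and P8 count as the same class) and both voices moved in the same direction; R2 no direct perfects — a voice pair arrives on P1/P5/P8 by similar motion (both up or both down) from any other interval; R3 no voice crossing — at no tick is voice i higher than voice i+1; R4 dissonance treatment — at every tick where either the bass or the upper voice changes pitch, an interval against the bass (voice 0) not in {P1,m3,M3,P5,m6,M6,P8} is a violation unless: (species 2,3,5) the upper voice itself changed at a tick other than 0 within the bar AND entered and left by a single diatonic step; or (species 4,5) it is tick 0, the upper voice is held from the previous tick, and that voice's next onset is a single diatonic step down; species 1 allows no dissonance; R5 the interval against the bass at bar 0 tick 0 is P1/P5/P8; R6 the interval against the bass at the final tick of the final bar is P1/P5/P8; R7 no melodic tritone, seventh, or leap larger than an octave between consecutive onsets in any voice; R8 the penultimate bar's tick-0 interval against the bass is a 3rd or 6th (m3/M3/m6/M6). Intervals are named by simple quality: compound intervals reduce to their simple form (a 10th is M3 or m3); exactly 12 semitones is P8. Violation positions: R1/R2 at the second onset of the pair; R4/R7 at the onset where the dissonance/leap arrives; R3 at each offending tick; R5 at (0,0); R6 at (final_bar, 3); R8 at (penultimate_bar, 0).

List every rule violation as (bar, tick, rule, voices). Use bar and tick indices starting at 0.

bar 0: v0=F3 v1=F4 downbeat P8
bar 1: v0=G3 v1=D4 downbeat P5
bar 2: v0=F3 v1=D4 downbeat M6
bar 3: v0=E3 v1=G3 downbeat m3
bar 4: v0=D3 v1=F3 downbeat m3
bar 5: v0=C3 v1=A3 downbeat M6
bar 6: v0=B2 v1=G3 downbeat m6
bar 7: v0=C3 v1=A3 downbeat M6
bar 8: v0=B2 v1=B3 downbeat P8
bar 9: v0=G2 v1=E3 downbeat M6
bar 10: v0=E3 v1=C4 downbeat m6
bar 11: v0=F3 v1=F4 downbeat P8
  -> R2 @ bar 11 tick 0 v(0, 1): E3/C4 m6 -> F3/F4 P8 similar

(11, 0, R2, (0, 1))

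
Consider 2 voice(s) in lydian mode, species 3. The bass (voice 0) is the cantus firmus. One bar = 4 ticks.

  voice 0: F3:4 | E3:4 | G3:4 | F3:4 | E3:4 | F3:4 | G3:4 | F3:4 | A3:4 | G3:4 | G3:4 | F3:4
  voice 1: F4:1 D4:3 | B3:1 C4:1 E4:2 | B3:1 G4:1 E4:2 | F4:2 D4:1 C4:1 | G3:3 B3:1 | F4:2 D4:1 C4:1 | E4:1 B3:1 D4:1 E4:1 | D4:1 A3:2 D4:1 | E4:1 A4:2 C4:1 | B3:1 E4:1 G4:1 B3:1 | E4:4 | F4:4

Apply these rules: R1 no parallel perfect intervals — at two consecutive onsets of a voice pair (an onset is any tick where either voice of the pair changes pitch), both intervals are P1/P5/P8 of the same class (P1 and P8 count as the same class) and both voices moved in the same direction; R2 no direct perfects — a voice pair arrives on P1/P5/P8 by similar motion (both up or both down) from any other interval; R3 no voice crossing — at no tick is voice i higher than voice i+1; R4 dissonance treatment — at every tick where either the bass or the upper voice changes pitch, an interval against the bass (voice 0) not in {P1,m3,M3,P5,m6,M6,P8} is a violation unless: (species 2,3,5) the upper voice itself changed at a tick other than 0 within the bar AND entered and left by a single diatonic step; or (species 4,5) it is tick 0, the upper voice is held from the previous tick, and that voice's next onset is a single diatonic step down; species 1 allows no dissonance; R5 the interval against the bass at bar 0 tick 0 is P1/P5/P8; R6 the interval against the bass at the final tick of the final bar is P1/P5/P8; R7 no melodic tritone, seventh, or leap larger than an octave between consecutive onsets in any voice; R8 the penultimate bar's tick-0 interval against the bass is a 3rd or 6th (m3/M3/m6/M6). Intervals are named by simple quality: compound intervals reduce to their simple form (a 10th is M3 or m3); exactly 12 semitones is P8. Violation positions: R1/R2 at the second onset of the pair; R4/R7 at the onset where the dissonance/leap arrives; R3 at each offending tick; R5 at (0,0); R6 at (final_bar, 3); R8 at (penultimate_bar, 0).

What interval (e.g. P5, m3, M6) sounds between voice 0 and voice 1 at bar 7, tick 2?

voice 0=F3 voice 1=A3 -> M3

M3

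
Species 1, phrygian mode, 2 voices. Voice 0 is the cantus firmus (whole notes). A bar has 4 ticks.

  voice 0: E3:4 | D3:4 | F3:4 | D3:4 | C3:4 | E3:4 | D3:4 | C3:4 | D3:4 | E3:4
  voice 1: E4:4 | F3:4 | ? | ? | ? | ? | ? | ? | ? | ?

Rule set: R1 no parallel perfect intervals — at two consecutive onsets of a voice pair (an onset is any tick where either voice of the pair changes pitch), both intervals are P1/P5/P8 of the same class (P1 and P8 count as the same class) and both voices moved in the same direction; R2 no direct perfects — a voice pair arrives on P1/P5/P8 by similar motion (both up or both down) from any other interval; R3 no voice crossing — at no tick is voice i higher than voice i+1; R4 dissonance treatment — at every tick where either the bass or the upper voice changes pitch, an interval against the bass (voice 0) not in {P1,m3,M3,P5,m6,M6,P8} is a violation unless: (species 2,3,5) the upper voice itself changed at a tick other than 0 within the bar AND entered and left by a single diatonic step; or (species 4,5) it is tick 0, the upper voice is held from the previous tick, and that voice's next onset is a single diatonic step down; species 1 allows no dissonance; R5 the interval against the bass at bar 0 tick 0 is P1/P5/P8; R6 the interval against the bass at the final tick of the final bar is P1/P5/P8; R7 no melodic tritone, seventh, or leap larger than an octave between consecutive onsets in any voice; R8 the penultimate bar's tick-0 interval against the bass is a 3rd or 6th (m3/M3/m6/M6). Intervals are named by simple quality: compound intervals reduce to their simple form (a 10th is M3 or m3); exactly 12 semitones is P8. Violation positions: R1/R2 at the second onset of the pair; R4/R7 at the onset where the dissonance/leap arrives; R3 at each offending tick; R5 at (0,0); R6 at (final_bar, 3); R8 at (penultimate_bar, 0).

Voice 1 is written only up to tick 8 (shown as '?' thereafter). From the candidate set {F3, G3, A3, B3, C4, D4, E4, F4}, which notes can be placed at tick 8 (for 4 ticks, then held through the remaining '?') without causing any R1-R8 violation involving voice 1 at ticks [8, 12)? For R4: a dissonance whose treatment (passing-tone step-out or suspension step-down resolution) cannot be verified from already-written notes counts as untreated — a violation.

{A3, D4, F3}

F3: legal
G3: violates R4
A3: legal
B3: violates R4,R7
C4: violates R2
D4: legal
E4: violates R4,R7
F4: violates R2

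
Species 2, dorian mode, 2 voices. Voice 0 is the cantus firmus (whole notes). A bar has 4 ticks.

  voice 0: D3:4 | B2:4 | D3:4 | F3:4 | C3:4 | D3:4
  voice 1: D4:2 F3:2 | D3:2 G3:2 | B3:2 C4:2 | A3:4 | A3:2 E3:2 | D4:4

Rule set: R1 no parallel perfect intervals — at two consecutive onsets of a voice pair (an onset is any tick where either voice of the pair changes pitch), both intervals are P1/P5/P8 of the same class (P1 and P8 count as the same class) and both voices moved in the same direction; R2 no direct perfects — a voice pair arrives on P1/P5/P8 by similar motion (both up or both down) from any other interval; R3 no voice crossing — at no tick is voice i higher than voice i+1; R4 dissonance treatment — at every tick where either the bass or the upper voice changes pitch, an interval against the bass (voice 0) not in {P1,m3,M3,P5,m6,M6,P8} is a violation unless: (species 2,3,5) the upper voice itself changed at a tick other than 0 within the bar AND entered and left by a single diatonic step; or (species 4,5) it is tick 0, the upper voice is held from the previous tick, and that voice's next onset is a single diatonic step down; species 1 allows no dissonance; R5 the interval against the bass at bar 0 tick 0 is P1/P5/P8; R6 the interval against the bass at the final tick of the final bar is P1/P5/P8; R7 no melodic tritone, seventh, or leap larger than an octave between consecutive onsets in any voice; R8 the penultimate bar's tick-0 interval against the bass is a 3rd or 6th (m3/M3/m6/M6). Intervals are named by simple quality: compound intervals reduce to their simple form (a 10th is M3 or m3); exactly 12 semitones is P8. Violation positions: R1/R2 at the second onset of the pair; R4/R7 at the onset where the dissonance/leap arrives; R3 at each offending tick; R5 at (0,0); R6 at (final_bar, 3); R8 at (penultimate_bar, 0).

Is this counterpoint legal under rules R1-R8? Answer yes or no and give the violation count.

bar 0: v0=D3 v1=D4 (P8)
bar 1: v0=B2 v1=D3 (m3)
bar 2: v0=D3 v1=B3 (M6)
bar 3: v0=F3 v1=A3 (M3)
bar 4: v0=C3 v1=A3 (M6)
bar 5: v0=D3 v1=D4 (P8)
  R4 @ bar2.2: D3/C4 m7 untreated
  R2 @ bar5.0: C3/E3 M3 -> D3/D4 P8 similar
  R7 @ bar5.0: E3->D4 leap 10st

No (3 violations)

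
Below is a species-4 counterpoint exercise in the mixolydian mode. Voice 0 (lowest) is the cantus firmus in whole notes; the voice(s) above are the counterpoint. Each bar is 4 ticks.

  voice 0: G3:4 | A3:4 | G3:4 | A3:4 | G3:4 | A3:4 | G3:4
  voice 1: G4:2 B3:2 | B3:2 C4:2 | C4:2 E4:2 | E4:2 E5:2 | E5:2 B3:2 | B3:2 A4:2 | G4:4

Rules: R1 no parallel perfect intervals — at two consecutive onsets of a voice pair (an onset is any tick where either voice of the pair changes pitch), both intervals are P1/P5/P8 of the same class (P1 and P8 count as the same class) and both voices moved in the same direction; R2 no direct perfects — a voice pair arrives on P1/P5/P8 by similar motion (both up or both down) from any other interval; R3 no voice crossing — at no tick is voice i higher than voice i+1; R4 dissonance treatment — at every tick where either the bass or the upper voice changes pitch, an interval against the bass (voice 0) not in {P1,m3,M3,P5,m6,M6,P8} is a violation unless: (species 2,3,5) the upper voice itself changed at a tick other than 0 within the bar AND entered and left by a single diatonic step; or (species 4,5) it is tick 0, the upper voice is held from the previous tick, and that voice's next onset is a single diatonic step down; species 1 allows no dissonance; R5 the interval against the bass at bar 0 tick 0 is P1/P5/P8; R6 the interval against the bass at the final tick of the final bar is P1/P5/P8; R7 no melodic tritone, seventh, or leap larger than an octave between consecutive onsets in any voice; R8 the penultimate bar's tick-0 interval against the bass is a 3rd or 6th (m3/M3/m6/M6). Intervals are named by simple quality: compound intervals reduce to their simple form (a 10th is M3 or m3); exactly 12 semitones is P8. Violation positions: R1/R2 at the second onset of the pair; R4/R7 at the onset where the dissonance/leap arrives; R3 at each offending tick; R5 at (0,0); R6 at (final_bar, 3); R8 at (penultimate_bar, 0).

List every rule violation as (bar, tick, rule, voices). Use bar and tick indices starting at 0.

bar 0: v0=G3 v1=G4 downbeat P8
bar 1: v0=A3 v1=B3 downbeat M2
bar 2: v0=G3 v1=C4 downbeat P4
bar 3: v0=A3 v1=E4 downbeat P5
bar 4: v0=G3 v1=E5 downbeat M6
bar 5: v0=A3 v1=B3 downbeat M2
bar 6: v0=G3 v1=G4 downbeat P8
  -> R4 @ bar 1 tick 0 v(0, 1): A3/B3 M2 untreated
  -> R4 @ bar 2 tick 0 v(0, 1): G3/C4 P4 untreated
  -> R7 @ bar 4 tick 2 v(1,): E5->B3 leap 17st
  -> R4 @ bar 5 tick 0 v(0, 1): A3/B3 M2 untreated
  -> R8 @ bar 5 tick 0 v(0, 1): penult M2 not 3rd/6th
  -> R7 @ bar 5 tick 2 v(1,): B3->A4 leap 10st
  -> R1 @ bar 6 tick 0 v(0, 1): A3/A4 P8 -> G3/G4 P8 similar

(1, 0, R4, (0, 1))
(2, 0, R4, (0, 1))
(4, 2, R7, (1,))
(5, 0, R4, (0, 1))
(5, 0, R8, (0, 1))
(5, 2, R7, (1,))
(6, 0, R1, (0, 1))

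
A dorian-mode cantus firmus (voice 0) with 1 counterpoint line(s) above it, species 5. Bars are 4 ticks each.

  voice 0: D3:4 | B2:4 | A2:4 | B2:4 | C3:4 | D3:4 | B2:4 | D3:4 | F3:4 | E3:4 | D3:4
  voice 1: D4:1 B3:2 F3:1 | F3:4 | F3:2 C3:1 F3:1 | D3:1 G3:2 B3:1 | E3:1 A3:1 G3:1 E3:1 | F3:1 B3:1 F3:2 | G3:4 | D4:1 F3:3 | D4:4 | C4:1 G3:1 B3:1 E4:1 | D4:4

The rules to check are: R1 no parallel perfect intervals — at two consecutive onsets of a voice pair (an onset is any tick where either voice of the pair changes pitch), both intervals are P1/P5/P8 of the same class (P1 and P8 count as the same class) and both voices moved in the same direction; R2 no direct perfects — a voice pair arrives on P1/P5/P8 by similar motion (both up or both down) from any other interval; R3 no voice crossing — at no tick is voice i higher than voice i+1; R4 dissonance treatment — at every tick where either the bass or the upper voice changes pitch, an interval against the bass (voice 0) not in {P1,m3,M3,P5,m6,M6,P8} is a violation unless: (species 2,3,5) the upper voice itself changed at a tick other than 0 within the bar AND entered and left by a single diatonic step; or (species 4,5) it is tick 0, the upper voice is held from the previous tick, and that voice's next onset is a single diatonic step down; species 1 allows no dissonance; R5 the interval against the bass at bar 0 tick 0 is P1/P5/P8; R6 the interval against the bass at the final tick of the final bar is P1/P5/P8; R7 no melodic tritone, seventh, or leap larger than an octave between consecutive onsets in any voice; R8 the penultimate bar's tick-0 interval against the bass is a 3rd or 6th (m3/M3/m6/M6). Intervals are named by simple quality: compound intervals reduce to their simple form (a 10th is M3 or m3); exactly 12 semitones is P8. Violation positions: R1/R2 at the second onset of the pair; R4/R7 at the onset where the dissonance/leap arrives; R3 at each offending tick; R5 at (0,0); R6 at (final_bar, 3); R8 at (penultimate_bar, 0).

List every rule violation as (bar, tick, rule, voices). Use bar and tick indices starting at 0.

(0, 3, R7, (1,))
(1, 0, R4, (0, 1))
(5, 1, R7, (1,))
(5, 2, R7, (1,))
(7, 0, R2, (0, 1))
(10, 0, R1, (0, 1))

bar 0: v0=D3 v1=D4 downbeat P8
bar 1: v0=B2 v1=F3 downbeat TT
bar 2: v0=A2 v1=F3 downbeat m6
bar 3: v0=B2 v1=D3 downbeat m3
bar 4: v0=C3 v1=E3 downbeat M3
bar 5: v0=D3 v1=F3 downbeat m3
bar 6: v0=B2 v1=G3 downbeat m6
bar 7: v0=D3 v1=D4 downbeat P8
bar 8: v0=F3 v1=D4 downbeat M6
bar 9: v0=E3 v1=C4 downbeat m6
bar 10: v0=D3 v1=D4 downbeat P8
  -> R7 @ bar 0 tick 3 v(1,): B3->F3 leap 6st
  -> R4 @ bar 1 tick 0 v(0, 1): B2/F3 TT untreated
  -> R7 @ bar 5 tick 1 v(1,): F3->B3 leap 6st
  -> R7 @ bar 5 tick 2 v(1,): B3->F3 leap 6st
  -> R2 @ bar 7 tick 0 v(0, 1): B2/G3 m6 -> D3/D4 P8 similar
  -> R1 @ bar 10 tick 0 v(0, 1): E3/E4 P8 -> D3/D4 P8 similar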